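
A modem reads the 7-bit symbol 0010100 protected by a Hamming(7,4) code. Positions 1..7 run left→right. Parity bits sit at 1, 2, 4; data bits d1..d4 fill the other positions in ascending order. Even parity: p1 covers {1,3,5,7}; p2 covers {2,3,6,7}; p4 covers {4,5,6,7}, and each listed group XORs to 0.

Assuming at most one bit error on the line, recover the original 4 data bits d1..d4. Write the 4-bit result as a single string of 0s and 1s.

s1 (pos 1,3,5,7): 0⊕1⊕1⊕0 = 0
s2 (pos 2,3,6,7): 0⊕1⊕0⊕0 = 1
s4 (pos 4,5,6,7): 0⊕1⊕0⊕0 = 1
Syndrome s4…s1 = 110 → error at position 6.
Flip position 6: 0010100 → 0010110
Read data bits from positions 3,5,6,7: 1110

1110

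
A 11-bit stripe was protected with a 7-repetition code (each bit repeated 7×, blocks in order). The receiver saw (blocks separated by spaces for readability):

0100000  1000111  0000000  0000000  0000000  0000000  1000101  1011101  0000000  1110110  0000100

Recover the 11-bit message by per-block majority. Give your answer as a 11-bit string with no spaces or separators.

01000001010

Block 1 (0100000): 1 one → 0
Block 2 (1000111): 4 ones → 1
Block 3 (0000000): 0 ones → 0
Block 4 (0000000): 0 ones → 0
Block 5 (0000000): 0 ones → 0
Block 6 (0000000): 0 ones → 0
Block 7 (1000101): 3 ones → 0
Block 8 (1011101): 5 ones → 1
Block 9 (0000000): 0 ones → 0
Block 10 (1110110): 5 ones → 1
Block 11 (0000100): 1 one → 0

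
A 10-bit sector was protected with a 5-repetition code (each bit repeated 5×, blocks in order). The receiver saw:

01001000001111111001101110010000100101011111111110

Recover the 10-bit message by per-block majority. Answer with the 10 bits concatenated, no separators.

Block 1 (01001): 2 ones → 0
Block 2 (00000): 0 ones → 0
Block 3 (11111): 5 ones → 1
Block 4 (11001): 3 ones → 1
Block 5 (10111): 4 ones → 1
Block 6 (00100): 1 one → 0
Block 7 (00100): 1 one → 0
Block 8 (10101): 3 ones → 1
Block 9 (11111): 5 ones → 1
Block 10 (11110): 4 ones → 1

0011100111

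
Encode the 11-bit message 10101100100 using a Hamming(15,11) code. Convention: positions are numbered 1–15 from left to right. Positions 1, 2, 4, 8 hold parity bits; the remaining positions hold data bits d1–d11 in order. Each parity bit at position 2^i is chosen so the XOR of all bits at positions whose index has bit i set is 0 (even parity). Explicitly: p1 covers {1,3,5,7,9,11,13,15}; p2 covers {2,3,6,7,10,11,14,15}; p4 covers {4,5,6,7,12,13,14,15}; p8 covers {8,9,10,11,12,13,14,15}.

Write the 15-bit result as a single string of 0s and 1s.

Place data at non-parity positions: p1 p2 1 p4 0 1 0 p8 1 1 0 0 1 0 0
p1 (pos 1,3,5,7,9,11,13,15): XOR of data positions = 1⊕0⊕0⊕1⊕0⊕1⊕0 = 1
p2 (pos 2,3,6,7,10,11,14,15): XOR of data positions = 1⊕1⊕0⊕1⊕0⊕0⊕0 = 1
p4 (pos 4,5,6,7,12,13,14,15): XOR of data positions = 0⊕1⊕0⊕0⊕1⊕0⊕0 = 0
p8 (pos 8,9,10,11,12,13,14,15): XOR of data positions = 1⊕1⊕0⊕0⊕1⊕0⊕0 = 1
Codeword: 111001011100100

111001011100100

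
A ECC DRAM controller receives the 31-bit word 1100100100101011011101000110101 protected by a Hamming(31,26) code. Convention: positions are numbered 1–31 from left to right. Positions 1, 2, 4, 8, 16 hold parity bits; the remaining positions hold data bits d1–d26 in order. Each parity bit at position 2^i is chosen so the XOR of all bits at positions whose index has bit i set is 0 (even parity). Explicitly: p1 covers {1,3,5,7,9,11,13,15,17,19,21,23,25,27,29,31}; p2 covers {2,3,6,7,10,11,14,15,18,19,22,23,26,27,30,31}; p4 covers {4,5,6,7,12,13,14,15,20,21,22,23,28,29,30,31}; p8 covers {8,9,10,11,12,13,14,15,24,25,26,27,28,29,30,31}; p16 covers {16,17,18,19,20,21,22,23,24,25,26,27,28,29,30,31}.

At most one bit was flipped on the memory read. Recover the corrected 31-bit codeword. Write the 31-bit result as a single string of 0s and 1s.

1100100100101011011101100110101

s1 (pos 1,3,5,7,9,11,13,15,17,19,21,23,25,27,29,31): 1⊕0⊕1⊕0⊕0⊕1⊕1⊕1⊕0⊕1⊕0⊕0⊕0⊕1⊕1⊕1 = 1
s2 (pos 2,3,6,7,10,11,14,15,18,19,22,23,26,27,30,31): 1⊕0⊕0⊕0⊕0⊕1⊕0⊕1⊕1⊕1⊕1⊕0⊕1⊕1⊕0⊕1 = 1
s4 (pos 4,5,6,7,12,13,14,15,20,21,22,23,28,29,30,31): 0⊕1⊕0⊕0⊕0⊕1⊕0⊕1⊕1⊕0⊕1⊕0⊕0⊕1⊕0⊕1 = 1
s8 (pos 8,9,10,11,12,13,14,15,24,25,26,27,28,29,30,31): 1⊕0⊕0⊕1⊕0⊕1⊕0⊕1⊕0⊕0⊕1⊕1⊕0⊕1⊕0⊕1 = 0
s16 (pos 16,17,18,19,20,21,22,23,24,25,26,27,28,29,30,31): 1⊕0⊕1⊕1⊕1⊕0⊕1⊕0⊕0⊕0⊕1⊕1⊕0⊕1⊕0⊕1 = 1
Syndrome s16…s1 = 10111 → error at position 23.
Flip position 23: 1100100100101011011101000110101 → 1100100100101011011101100110101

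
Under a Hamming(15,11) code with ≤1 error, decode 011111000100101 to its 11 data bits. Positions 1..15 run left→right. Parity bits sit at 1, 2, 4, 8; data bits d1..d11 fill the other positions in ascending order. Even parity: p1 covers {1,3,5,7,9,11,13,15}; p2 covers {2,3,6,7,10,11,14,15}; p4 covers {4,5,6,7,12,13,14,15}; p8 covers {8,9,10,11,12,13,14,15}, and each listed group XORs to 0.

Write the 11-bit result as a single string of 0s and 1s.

11100100111

s1 (pos 1,3,5,7,9,11,13,15): 0⊕1⊕1⊕0⊕0⊕0⊕1⊕1 = 0
s2 (pos 2,3,6,7,10,11,14,15): 1⊕1⊕1⊕0⊕1⊕0⊕0⊕1 = 1
s4 (pos 4,5,6,7,12,13,14,15): 1⊕1⊕1⊕0⊕0⊕1⊕0⊕1 = 1
s8 (pos 8,9,10,11,12,13,14,15): 0⊕0⊕1⊕0⊕0⊕1⊕0⊕1 = 1
Syndrome s8…s1 = 1110 → error at position 14.
Flip position 14: 011111000100101 → 011111000100111
Read data bits from positions 3,5,6,7,9,10,11,12,13,14,15: 11100100111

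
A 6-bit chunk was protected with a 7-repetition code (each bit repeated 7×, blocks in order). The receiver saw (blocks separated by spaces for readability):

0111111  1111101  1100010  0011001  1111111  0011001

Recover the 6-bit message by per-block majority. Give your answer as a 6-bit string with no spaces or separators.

110010

Block 1 (0111111): 6 ones → 1
Block 2 (1111101): 6 ones → 1
Block 3 (1100010): 3 ones → 0
Block 4 (0011001): 3 ones → 0
Block 5 (1111111): 7 ones → 1
Block 6 (0011001): 3 ones → 0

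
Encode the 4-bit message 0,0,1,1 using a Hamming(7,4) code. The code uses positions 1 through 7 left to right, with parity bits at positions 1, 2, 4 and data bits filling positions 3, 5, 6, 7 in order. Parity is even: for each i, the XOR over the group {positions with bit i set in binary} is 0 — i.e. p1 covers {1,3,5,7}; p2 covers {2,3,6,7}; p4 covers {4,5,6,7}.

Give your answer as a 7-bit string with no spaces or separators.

Place data at non-parity positions: p1 p2 0 p4 0 1 1
p1 (pos 1,3,5,7): XOR of data positions = 0⊕0⊕1 = 1
p2 (pos 2,3,6,7): XOR of data positions = 0⊕1⊕1 = 0
p4 (pos 4,5,6,7): XOR of data positions = 0⊕1⊕1 = 0
Codeword: 1000011

1000011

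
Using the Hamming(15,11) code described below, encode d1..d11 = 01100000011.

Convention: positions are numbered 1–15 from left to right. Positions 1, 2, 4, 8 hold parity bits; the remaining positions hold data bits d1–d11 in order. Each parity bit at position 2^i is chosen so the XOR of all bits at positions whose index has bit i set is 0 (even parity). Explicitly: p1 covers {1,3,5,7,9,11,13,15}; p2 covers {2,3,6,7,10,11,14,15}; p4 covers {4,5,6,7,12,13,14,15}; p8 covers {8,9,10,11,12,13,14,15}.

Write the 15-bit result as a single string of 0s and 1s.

010011000000011

Place data at non-parity positions: p1 p2 0 p4 1 1 0 p8 0 0 0 0 0 1 1
p1 (pos 1,3,5,7,9,11,13,15): XOR of data positions = 0⊕1⊕0⊕0⊕0⊕0⊕1 = 0
p2 (pos 2,3,6,7,10,11,14,15): XOR of data positions = 0⊕1⊕0⊕0⊕0⊕1⊕1 = 1
p4 (pos 4,5,6,7,12,13,14,15): XOR of data positions = 1⊕1⊕0⊕0⊕0⊕1⊕1 = 0
p8 (pos 8,9,10,11,12,13,14,15): XOR of data positions = 0⊕0⊕0⊕0⊕0⊕1⊕1 = 0
Codeword: 010011000000011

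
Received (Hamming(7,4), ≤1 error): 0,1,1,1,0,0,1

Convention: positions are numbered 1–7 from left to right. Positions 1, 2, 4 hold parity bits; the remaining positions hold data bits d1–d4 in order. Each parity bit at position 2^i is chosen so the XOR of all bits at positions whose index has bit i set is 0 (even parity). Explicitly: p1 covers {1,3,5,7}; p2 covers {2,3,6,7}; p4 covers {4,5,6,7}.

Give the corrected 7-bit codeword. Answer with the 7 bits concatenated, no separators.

s1 (pos 1,3,5,7): 0⊕1⊕0⊕1 = 0
s2 (pos 2,3,6,7): 1⊕1⊕0⊕1 = 1
s4 (pos 4,5,6,7): 1⊕0⊕0⊕1 = 0
Syndrome s4…s1 = 010 → error at position 2.
Flip position 2: 0111001 → 0011001

0011001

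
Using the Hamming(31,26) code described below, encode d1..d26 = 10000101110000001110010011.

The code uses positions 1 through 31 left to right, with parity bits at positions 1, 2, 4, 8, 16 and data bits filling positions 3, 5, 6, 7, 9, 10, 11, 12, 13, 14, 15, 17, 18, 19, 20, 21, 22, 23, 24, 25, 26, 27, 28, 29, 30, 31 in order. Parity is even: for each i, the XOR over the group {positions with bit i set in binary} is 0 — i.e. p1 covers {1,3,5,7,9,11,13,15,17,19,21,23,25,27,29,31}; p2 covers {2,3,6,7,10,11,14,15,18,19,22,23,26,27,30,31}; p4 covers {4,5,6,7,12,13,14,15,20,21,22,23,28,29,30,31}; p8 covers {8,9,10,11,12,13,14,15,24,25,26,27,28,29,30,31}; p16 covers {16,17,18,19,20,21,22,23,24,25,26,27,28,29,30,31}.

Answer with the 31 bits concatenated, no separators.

1011000001011100000001110010011

Place data at non-parity positions: p1 p2 1 p4 0 0 0 p8 0 1 0 1 1 1 0 p16 0 0 0 0 0 1 1 1 0 0 1 0 0 1 1
p1 (pos 1,3,5,7,9,11,13,15,17,19,21,23,25,27,29,31): XOR of data positions = 1⊕0⊕0⊕0⊕0⊕1⊕0⊕0⊕0⊕0⊕1⊕0⊕1⊕0⊕1 = 1
p2 (pos 2,3,6,7,10,11,14,15,18,19,22,23,26,27,30,31): XOR of data positions = 1⊕0⊕0⊕1⊕0⊕1⊕0⊕0⊕0⊕1⊕1⊕0⊕1⊕1⊕1 = 0
p4 (pos 4,5,6,7,12,13,14,15,20,21,22,23,28,29,30,31): XOR of data positions = 0⊕0⊕0⊕1⊕1⊕1⊕0⊕0⊕0⊕1⊕1⊕0⊕0⊕1⊕1 = 1
p8 (pos 8,9,10,11,12,13,14,15,24,25,26,27,28,29,30,31): XOR of data positions = 0⊕1⊕0⊕1⊕1⊕1⊕0⊕1⊕0⊕0⊕1⊕0⊕0⊕1⊕1 = 0
p16 (pos 16,17,18,19,20,21,22,23,24,25,26,27,28,29,30,31): XOR of data positions = 0⊕0⊕0⊕0⊕0⊕1⊕1⊕1⊕0⊕0⊕1⊕0⊕0⊕1⊕1 = 0
Codeword: 1011000001011100000001110010011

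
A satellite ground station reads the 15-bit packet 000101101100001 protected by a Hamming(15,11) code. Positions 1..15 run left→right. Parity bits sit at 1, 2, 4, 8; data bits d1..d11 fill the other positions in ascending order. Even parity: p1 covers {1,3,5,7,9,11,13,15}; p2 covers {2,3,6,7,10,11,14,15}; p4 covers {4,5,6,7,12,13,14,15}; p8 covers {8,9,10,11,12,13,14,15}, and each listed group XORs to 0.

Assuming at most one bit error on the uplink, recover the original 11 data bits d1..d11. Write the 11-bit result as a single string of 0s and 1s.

s1 (pos 1,3,5,7,9,11,13,15): 0⊕0⊕0⊕1⊕1⊕0⊕0⊕1 = 1
s2 (pos 2,3,6,7,10,11,14,15): 0⊕0⊕1⊕1⊕1⊕0⊕0⊕1 = 0
s4 (pos 4,5,6,7,12,13,14,15): 1⊕0⊕1⊕1⊕0⊕0⊕0⊕1 = 0
s8 (pos 8,9,10,11,12,13,14,15): 0⊕1⊕1⊕0⊕0⊕0⊕0⊕1 = 1
Syndrome s8…s1 = 1001 → error at position 9.
Flip position 9: 000101101100001 → 000101100100001
Read data bits from positions 3,5,6,7,9,10,11,12,13,14,15: 00110100001

00110100001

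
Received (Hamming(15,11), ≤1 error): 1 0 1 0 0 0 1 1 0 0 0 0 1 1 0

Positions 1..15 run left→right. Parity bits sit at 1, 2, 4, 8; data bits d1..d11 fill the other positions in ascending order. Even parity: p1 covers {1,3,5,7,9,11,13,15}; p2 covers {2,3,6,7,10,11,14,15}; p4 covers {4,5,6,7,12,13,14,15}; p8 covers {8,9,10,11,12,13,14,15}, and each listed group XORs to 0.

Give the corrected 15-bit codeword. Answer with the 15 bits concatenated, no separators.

101000110000100

s1 (pos 1,3,5,7,9,11,13,15): 1⊕1⊕0⊕1⊕0⊕0⊕1⊕0 = 0
s2 (pos 2,3,6,7,10,11,14,15): 0⊕1⊕0⊕1⊕0⊕0⊕1⊕0 = 1
s4 (pos 4,5,6,7,12,13,14,15): 0⊕0⊕0⊕1⊕0⊕1⊕1⊕0 = 1
s8 (pos 8,9,10,11,12,13,14,15): 1⊕0⊕0⊕0⊕0⊕1⊕1⊕0 = 1
Syndrome s8…s1 = 1110 → error at position 14.
Flip position 14: 101000110000110 → 101000110000100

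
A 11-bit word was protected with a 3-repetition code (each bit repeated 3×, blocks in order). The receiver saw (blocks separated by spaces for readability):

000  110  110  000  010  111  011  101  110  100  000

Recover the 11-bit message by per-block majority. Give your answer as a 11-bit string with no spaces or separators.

Block 1 (000): 0 ones → 0
Block 2 (110): 2 ones → 1
Block 3 (110): 2 ones → 1
Block 4 (000): 0 ones → 0
Block 5 (010): 1 one → 0
Block 6 (111): 3 ones → 1
Block 7 (011): 2 ones → 1
Block 8 (101): 2 ones → 1
Block 9 (110): 2 ones → 1
Block 10 (100): 1 one → 0
Block 11 (000): 0 ones → 0

01100111100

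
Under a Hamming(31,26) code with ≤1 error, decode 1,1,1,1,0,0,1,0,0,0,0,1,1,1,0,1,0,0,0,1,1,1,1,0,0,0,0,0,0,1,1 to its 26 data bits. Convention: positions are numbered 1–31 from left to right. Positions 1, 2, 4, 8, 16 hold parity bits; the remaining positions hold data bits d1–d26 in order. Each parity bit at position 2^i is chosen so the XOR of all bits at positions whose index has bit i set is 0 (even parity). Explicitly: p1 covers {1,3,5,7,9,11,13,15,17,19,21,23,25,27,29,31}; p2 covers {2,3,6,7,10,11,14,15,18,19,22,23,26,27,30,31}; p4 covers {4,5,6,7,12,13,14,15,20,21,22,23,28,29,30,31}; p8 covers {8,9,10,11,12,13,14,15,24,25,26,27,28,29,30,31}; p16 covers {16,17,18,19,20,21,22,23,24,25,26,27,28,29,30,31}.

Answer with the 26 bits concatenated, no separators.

10010001110000111100000111

s1 (pos 1,3,5,7,9,11,13,15,17,19,21,23,25,27,29,31): 1⊕1⊕0⊕1⊕0⊕0⊕1⊕0⊕0⊕0⊕1⊕1⊕0⊕0⊕0⊕1 = 1
s2 (pos 2,3,6,7,10,11,14,15,18,19,22,23,26,27,30,31): 1⊕1⊕0⊕1⊕0⊕0⊕1⊕0⊕0⊕0⊕1⊕1⊕0⊕0⊕1⊕1 = 0
s4 (pos 4,5,6,7,12,13,14,15,20,21,22,23,28,29,30,31): 1⊕0⊕0⊕1⊕1⊕1⊕1⊕0⊕1⊕1⊕1⊕1⊕0⊕0⊕1⊕1 = 1
s8 (pos 8,9,10,11,12,13,14,15,24,25,26,27,28,29,30,31): 0⊕0⊕0⊕0⊕1⊕1⊕1⊕0⊕0⊕0⊕0⊕0⊕0⊕0⊕1⊕1 = 1
s16 (pos 16,17,18,19,20,21,22,23,24,25,26,27,28,29,30,31): 1⊕0⊕0⊕0⊕1⊕1⊕1⊕1⊕0⊕0⊕0⊕0⊕0⊕0⊕1⊕1 = 1
Syndrome s16…s1 = 11101 → error at position 29.
Flip position 29: 1111001000011101000111100000011 → 1111001000011101000111100000111
Read data bits from positions 3,5,6,7,9,10,11,12,13,14,15,17,18,19,20,21,22,23,24,25,26,27,28,29,30,31: 10010001110000111100000111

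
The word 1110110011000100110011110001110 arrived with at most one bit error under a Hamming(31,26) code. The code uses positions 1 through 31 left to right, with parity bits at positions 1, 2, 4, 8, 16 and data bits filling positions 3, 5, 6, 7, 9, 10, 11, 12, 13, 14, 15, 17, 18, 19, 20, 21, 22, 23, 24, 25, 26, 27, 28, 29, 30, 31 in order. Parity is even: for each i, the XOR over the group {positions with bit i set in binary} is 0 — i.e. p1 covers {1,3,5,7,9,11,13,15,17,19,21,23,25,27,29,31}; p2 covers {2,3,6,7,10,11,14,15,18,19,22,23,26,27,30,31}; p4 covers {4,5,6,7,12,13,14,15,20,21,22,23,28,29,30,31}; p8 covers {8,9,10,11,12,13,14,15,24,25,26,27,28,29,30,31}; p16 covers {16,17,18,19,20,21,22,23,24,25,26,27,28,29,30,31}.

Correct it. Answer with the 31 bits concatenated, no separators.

s1 (pos 1,3,5,7,9,11,13,15,17,19,21,23,25,27,29,31): 1⊕1⊕1⊕0⊕1⊕0⊕0⊕0⊕1⊕0⊕1⊕1⊕0⊕0⊕1⊕0 = 0
s2 (pos 2,3,6,7,10,11,14,15,18,19,22,23,26,27,30,31): 1⊕1⊕1⊕0⊕1⊕0⊕1⊕0⊕1⊕0⊕1⊕1⊕0⊕0⊕1⊕0 = 1
s4 (pos 4,5,6,7,12,13,14,15,20,21,22,23,28,29,30,31): 0⊕1⊕1⊕0⊕0⊕0⊕1⊕0⊕0⊕1⊕1⊕1⊕1⊕1⊕1⊕0 = 1
s8 (pos 8,9,10,11,12,13,14,15,24,25,26,27,28,29,30,31): 0⊕1⊕1⊕0⊕0⊕0⊕1⊕0⊕1⊕0⊕0⊕0⊕1⊕1⊕1⊕0 = 1
s16 (pos 16,17,18,19,20,21,22,23,24,25,26,27,28,29,30,31): 0⊕1⊕1⊕0⊕0⊕1⊕1⊕1⊕1⊕0⊕0⊕0⊕1⊕1⊕1⊕0 = 1
Syndrome s16…s1 = 11110 → error at position 30.
Flip position 30: 1110110011000100110011110001110 → 1110110011000100110011110001100

1110110011000100110011110001100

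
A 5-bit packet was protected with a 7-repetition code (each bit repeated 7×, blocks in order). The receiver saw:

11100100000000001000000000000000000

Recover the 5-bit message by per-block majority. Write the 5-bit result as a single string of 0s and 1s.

Block 1 (1110010): 4 ones → 1
Block 2 (0000000): 0 ones → 0
Block 3 (0010000): 1 one → 0
Block 4 (0000000): 0 ones → 0
Block 5 (0000000): 0 ones → 0

10000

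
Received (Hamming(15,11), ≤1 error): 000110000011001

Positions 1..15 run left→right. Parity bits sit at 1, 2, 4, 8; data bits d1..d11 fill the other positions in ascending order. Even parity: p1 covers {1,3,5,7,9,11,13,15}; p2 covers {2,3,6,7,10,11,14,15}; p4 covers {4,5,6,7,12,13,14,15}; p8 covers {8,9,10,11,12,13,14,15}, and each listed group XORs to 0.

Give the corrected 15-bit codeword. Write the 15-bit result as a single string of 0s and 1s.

s1 (pos 1,3,5,7,9,11,13,15): 0⊕0⊕1⊕0⊕0⊕1⊕0⊕1 = 1
s2 (pos 2,3,6,7,10,11,14,15): 0⊕0⊕0⊕0⊕0⊕1⊕0⊕1 = 0
s4 (pos 4,5,6,7,12,13,14,15): 1⊕1⊕0⊕0⊕1⊕0⊕0⊕1 = 0
s8 (pos 8,9,10,11,12,13,14,15): 0⊕0⊕0⊕1⊕1⊕0⊕0⊕1 = 1
Syndrome s8…s1 = 1001 → error at position 9.
Flip position 9: 000110000011001 → 000110001011001

000110001011001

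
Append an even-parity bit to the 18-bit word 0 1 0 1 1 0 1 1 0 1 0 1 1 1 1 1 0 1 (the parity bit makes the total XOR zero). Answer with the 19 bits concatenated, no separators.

0101101101011111010

XOR of the 18 data bits: 0⊕1⊕0⊕1⊕1⊕0⊕1⊕1⊕0⊕1⊕0⊕1⊕1⊕1⊕1⊕1⊕0⊕1 = 0
Parity bit = 0 (so all 19 bits XOR to 0).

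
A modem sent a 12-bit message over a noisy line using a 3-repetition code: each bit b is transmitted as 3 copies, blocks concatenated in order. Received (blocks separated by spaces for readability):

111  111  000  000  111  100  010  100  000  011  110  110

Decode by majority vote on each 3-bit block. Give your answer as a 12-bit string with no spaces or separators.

110010000111

Block 1 (111): 3 ones → 1
Block 2 (111): 3 ones → 1
Block 3 (000): 0 ones → 0
Block 4 (000): 0 ones → 0
Block 5 (111): 3 ones → 1
Block 6 (100): 1 one → 0
Block 7 (010): 1 one → 0
Block 8 (100): 1 one → 0
Block 9 (000): 0 ones → 0
Block 10 (011): 2 ones → 1
Block 11 (110): 2 ones → 1
Block 12 (110): 2 ones → 1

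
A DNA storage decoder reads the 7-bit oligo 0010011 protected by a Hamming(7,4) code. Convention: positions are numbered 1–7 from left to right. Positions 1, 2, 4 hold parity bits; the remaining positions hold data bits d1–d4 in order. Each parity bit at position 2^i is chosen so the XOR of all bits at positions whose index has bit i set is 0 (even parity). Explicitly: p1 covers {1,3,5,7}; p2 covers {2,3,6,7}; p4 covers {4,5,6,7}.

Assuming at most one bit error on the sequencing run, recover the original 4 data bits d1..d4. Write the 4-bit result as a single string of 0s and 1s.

1011

s1 (pos 1,3,5,7): 0⊕1⊕0⊕1 = 0
s2 (pos 2,3,6,7): 0⊕1⊕1⊕1 = 1
s4 (pos 4,5,6,7): 0⊕0⊕1⊕1 = 0
Syndrome s4…s1 = 010 → error at position 2.
Flip position 2: 0010011 → 0110011
Read data bits from positions 3,5,6,7: 1011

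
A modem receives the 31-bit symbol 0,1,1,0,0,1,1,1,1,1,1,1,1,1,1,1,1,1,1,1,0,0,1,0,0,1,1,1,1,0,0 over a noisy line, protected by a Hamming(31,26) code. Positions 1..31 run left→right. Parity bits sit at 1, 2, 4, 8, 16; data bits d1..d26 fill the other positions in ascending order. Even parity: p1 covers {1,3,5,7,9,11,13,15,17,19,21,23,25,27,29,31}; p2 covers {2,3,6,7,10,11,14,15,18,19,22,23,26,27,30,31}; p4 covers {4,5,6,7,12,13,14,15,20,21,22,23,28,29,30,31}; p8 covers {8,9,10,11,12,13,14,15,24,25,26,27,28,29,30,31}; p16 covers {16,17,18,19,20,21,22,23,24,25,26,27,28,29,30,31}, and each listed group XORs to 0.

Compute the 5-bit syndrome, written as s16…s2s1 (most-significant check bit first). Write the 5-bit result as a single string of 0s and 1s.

s1 (pos 1,3,5,7,9,11,13,15,17,19,21,23,25,27,29,31): 0⊕1⊕0⊕1⊕1⊕1⊕1⊕1⊕1⊕1⊕0⊕1⊕0⊕1⊕1⊕0 = 1
s2 (pos 2,3,6,7,10,11,14,15,18,19,22,23,26,27,30,31): 1⊕1⊕1⊕1⊕1⊕1⊕1⊕1⊕1⊕1⊕0⊕1⊕1⊕1⊕0⊕0 = 1
s4 (pos 4,5,6,7,12,13,14,15,20,21,22,23,28,29,30,31): 0⊕0⊕1⊕1⊕1⊕1⊕1⊕1⊕1⊕0⊕0⊕1⊕1⊕1⊕0⊕0 = 0
s8 (pos 8,9,10,11,12,13,14,15,24,25,26,27,28,29,30,31): 1⊕1⊕1⊕1⊕1⊕1⊕1⊕1⊕0⊕0⊕1⊕1⊕1⊕1⊕0⊕0 = 0
s16 (pos 16,17,18,19,20,21,22,23,24,25,26,27,28,29,30,31): 1⊕1⊕1⊕1⊕1⊕0⊕0⊕1⊕0⊕0⊕1⊕1⊕1⊕1⊕0⊕0 = 0
Syndrome s16…s1 = 00011 → error at position 3.

00011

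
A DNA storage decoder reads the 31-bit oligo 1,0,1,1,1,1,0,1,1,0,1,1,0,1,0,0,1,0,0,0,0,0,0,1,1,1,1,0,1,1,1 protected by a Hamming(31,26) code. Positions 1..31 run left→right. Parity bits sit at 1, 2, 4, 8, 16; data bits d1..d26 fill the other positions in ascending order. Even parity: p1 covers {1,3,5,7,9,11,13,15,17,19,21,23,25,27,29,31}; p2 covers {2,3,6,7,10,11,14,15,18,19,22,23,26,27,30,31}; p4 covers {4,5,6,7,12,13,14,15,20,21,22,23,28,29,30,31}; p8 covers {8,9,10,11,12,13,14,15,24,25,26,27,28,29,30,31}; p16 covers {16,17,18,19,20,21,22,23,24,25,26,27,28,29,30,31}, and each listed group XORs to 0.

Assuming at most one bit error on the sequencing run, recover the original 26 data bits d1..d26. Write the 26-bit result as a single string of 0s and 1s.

11101011010100000011110111

s1 (pos 1,3,5,7,9,11,13,15,17,19,21,23,25,27,29,31): 1⊕1⊕1⊕0⊕1⊕1⊕0⊕0⊕1⊕0⊕0⊕0⊕1⊕1⊕1⊕1 = 0
s2 (pos 2,3,6,7,10,11,14,15,18,19,22,23,26,27,30,31): 0⊕1⊕1⊕0⊕0⊕1⊕1⊕0⊕0⊕0⊕0⊕0⊕1⊕1⊕1⊕1 = 0
s4 (pos 4,5,6,7,12,13,14,15,20,21,22,23,28,29,30,31): 1⊕1⊕1⊕0⊕1⊕0⊕1⊕0⊕0⊕0⊕0⊕0⊕0⊕1⊕1⊕1 = 0
s8 (pos 8,9,10,11,12,13,14,15,24,25,26,27,28,29,30,31): 1⊕1⊕0⊕1⊕1⊕0⊕1⊕0⊕1⊕1⊕1⊕1⊕0⊕1⊕1⊕1 = 0
s16 (pos 16,17,18,19,20,21,22,23,24,25,26,27,28,29,30,31): 0⊕1⊕0⊕0⊕0⊕0⊕0⊕0⊕1⊕1⊕1⊕1⊕0⊕1⊕1⊕1 = 0
Syndrome s16…s1 = 00000 → no error.
Read data bits from positions 3,5,6,7,9,10,11,12,13,14,15,17,18,19,20,21,22,23,24,25,26,27,28,29,30,31: 11101011010100000011110111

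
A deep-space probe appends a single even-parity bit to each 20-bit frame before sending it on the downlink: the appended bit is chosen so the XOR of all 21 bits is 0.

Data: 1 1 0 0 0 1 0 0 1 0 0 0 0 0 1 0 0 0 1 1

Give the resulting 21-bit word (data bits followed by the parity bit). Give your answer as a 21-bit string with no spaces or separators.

XOR of the 20 data bits: 1⊕1⊕0⊕0⊕0⊕1⊕0⊕0⊕1⊕0⊕0⊕0⊕0⊕0⊕1⊕0⊕0⊕0⊕1⊕1 = 1
Parity bit = 1 (so all 21 bits XOR to 0).

110001001000001000111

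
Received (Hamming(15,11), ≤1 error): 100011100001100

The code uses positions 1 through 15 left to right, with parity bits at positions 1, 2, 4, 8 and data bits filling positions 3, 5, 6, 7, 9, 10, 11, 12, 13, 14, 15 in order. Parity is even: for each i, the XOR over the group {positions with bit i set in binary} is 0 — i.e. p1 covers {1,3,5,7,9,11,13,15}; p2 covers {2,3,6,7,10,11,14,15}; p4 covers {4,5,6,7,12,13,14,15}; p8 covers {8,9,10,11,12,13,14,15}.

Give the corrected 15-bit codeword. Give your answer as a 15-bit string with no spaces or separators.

s1 (pos 1,3,5,7,9,11,13,15): 1⊕0⊕1⊕1⊕0⊕0⊕1⊕0 = 0
s2 (pos 2,3,6,7,10,11,14,15): 0⊕0⊕1⊕1⊕0⊕0⊕0⊕0 = 0
s4 (pos 4,5,6,7,12,13,14,15): 0⊕1⊕1⊕1⊕1⊕1⊕0⊕0 = 1
s8 (pos 8,9,10,11,12,13,14,15): 0⊕0⊕0⊕0⊕1⊕1⊕0⊕0 = 0
Syndrome s8…s1 = 0100 → error at position 4.
Flip position 4: 100011100001100 → 100111100001100

100111100001100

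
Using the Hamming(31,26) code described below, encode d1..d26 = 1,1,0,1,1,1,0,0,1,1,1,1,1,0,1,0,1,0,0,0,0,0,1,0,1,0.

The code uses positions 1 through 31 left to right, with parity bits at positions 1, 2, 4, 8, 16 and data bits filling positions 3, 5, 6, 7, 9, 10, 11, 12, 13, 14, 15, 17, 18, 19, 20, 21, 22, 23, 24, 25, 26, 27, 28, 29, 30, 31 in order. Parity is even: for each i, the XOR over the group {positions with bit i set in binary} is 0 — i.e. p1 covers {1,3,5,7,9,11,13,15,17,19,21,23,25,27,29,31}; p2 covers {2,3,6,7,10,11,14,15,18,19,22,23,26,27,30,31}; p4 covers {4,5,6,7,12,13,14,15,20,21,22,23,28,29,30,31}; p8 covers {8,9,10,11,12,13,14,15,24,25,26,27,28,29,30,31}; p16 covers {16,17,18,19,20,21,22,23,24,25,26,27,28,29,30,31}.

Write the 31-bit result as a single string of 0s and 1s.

1011101111001110110101000001010

Place data at non-parity positions: p1 p2 1 p4 1 0 1 p8 1 1 0 0 1 1 1 p16 1 1 0 1 0 1 0 0 0 0 0 1 0 1 0
p1 (pos 1,3,5,7,9,11,13,15,17,19,21,23,25,27,29,31): XOR of data positions = 1⊕1⊕1⊕1⊕0⊕1⊕1⊕1⊕0⊕0⊕0⊕0⊕0⊕0⊕0 = 1
p2 (pos 2,3,6,7,10,11,14,15,18,19,22,23,26,27,30,31): XOR of data positions = 1⊕0⊕1⊕1⊕0⊕1⊕1⊕1⊕0⊕1⊕0⊕0⊕0⊕1⊕0 = 0
p4 (pos 4,5,6,7,12,13,14,15,20,21,22,23,28,29,30,31): XOR of data positions = 1⊕0⊕1⊕0⊕1⊕1⊕1⊕1⊕0⊕1⊕0⊕1⊕0⊕1⊕0 = 1
p8 (pos 8,9,10,11,12,13,14,15,24,25,26,27,28,29,30,31): XOR of data positions = 1⊕1⊕0⊕0⊕1⊕1⊕1⊕0⊕0⊕0⊕0⊕1⊕0⊕1⊕0 = 1
p16 (pos 16,17,18,19,20,21,22,23,24,25,26,27,28,29,30,31): XOR of data positions = 1⊕1⊕0⊕1⊕0⊕1⊕0⊕0⊕0⊕0⊕0⊕1⊕0⊕1⊕0 = 0
Codeword: 1011101111001110110101000001010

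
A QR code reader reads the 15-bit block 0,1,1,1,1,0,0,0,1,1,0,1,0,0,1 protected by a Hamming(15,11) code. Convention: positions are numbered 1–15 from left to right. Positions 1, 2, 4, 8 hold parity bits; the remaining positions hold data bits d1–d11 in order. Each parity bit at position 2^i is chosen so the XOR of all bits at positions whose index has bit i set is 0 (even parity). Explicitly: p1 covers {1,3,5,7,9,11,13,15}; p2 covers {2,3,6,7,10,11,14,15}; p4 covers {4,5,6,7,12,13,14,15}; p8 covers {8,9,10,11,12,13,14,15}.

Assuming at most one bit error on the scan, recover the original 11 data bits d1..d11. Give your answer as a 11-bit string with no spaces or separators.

11001101001

s1 (pos 1,3,5,7,9,11,13,15): 0⊕1⊕1⊕0⊕1⊕0⊕0⊕1 = 0
s2 (pos 2,3,6,7,10,11,14,15): 1⊕1⊕0⊕0⊕1⊕0⊕0⊕1 = 0
s4 (pos 4,5,6,7,12,13,14,15): 1⊕1⊕0⊕0⊕1⊕0⊕0⊕1 = 0
s8 (pos 8,9,10,11,12,13,14,15): 0⊕1⊕1⊕0⊕1⊕0⊕0⊕1 = 0
Syndrome s8…s1 = 0000 → no error.
Read data bits from positions 3,5,6,7,9,10,11,12,13,14,15: 11001101001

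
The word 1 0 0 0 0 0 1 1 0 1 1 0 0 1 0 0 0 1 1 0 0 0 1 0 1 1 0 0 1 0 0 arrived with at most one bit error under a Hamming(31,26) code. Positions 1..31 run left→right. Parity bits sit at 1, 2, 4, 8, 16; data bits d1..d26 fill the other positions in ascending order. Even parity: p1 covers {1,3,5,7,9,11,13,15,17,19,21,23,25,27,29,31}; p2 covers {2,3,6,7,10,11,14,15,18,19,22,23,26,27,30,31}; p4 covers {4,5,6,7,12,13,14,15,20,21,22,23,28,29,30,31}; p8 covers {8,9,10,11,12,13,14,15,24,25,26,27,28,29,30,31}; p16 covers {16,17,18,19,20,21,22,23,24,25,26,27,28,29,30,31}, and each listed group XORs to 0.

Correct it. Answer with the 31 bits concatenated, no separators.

1000001111100100011000101100100

s1 (pos 1,3,5,7,9,11,13,15,17,19,21,23,25,27,29,31): 1⊕0⊕0⊕1⊕0⊕1⊕0⊕0⊕0⊕1⊕0⊕1⊕1⊕0⊕1⊕0 = 1
s2 (pos 2,3,6,7,10,11,14,15,18,19,22,23,26,27,30,31): 0⊕0⊕0⊕1⊕1⊕1⊕1⊕0⊕1⊕1⊕0⊕1⊕1⊕0⊕0⊕0 = 0
s4 (pos 4,5,6,7,12,13,14,15,20,21,22,23,28,29,30,31): 0⊕0⊕0⊕1⊕0⊕0⊕1⊕0⊕0⊕0⊕0⊕1⊕0⊕1⊕0⊕0 = 0
s8 (pos 8,9,10,11,12,13,14,15,24,25,26,27,28,29,30,31): 1⊕0⊕1⊕1⊕0⊕0⊕1⊕0⊕0⊕1⊕1⊕0⊕0⊕1⊕0⊕0 = 1
s16 (pos 16,17,18,19,20,21,22,23,24,25,26,27,28,29,30,31): 0⊕0⊕1⊕1⊕0⊕0⊕0⊕1⊕0⊕1⊕1⊕0⊕0⊕1⊕0⊕0 = 0
Syndrome s16…s1 = 01001 → error at position 9.
Flip position 9: 1000001101100100011000101100100 → 1000001111100100011000101100100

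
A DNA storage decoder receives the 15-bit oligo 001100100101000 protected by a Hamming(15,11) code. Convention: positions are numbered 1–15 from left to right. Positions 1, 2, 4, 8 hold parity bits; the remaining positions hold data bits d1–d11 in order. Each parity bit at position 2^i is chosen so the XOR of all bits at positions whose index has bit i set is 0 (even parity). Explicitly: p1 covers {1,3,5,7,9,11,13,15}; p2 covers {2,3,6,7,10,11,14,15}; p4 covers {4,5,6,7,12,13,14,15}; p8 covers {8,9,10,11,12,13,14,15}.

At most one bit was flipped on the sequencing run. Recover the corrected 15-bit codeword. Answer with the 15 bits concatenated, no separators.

001101100101000

s1 (pos 1,3,5,7,9,11,13,15): 0⊕1⊕0⊕1⊕0⊕0⊕0⊕0 = 0
s2 (pos 2,3,6,7,10,11,14,15): 0⊕1⊕0⊕1⊕1⊕0⊕0⊕0 = 1
s4 (pos 4,5,6,7,12,13,14,15): 1⊕0⊕0⊕1⊕1⊕0⊕0⊕0 = 1
s8 (pos 8,9,10,11,12,13,14,15): 0⊕0⊕1⊕0⊕1⊕0⊕0⊕0 = 0
Syndrome s8…s1 = 0110 → error at position 6.
Flip position 6: 001100100101000 → 001101100101000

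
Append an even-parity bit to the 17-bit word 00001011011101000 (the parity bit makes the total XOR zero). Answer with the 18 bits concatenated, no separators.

XOR of the 17 data bits: 0⊕0⊕0⊕0⊕1⊕0⊕1⊕1⊕0⊕1⊕1⊕1⊕0⊕1⊕0⊕0⊕0 = 1
Parity bit = 1 (so all 18 bits XOR to 0).

000010110111010001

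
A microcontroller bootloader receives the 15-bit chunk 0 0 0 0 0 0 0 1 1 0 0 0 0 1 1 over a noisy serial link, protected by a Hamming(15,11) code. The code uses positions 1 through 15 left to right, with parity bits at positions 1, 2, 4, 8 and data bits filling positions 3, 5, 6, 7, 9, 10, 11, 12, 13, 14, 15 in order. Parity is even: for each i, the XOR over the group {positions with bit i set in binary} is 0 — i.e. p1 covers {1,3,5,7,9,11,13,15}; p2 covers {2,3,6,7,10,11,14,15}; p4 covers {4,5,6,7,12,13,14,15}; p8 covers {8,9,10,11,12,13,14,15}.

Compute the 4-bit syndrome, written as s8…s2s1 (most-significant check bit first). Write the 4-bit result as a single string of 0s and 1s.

s1 (pos 1,3,5,7,9,11,13,15): 0⊕0⊕0⊕0⊕1⊕0⊕0⊕1 = 0
s2 (pos 2,3,6,7,10,11,14,15): 0⊕0⊕0⊕0⊕0⊕0⊕1⊕1 = 0
s4 (pos 4,5,6,7,12,13,14,15): 0⊕0⊕0⊕0⊕0⊕0⊕1⊕1 = 0
s8 (pos 8,9,10,11,12,13,14,15): 1⊕1⊕0⊕0⊕0⊕0⊕1⊕1 = 0
Syndrome s8…s1 = 0000 → no error.

0000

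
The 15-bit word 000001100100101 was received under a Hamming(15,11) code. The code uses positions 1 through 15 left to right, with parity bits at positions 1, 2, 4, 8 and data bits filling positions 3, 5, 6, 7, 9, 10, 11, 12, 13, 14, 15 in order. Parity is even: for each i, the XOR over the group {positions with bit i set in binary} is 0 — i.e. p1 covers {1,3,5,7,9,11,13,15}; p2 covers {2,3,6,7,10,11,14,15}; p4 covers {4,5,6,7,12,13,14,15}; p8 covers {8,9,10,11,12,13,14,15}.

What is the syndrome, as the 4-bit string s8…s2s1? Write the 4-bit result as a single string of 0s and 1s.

1001

s1 (pos 1,3,5,7,9,11,13,15): 0⊕0⊕0⊕1⊕0⊕0⊕1⊕1 = 1
s2 (pos 2,3,6,7,10,11,14,15): 0⊕0⊕1⊕1⊕1⊕0⊕0⊕1 = 0
s4 (pos 4,5,6,7,12,13,14,15): 0⊕0⊕1⊕1⊕0⊕1⊕0⊕1 = 0
s8 (pos 8,9,10,11,12,13,14,15): 0⊕0⊕1⊕0⊕0⊕1⊕0⊕1 = 1
Syndrome s8…s1 = 1001 → error at position 9.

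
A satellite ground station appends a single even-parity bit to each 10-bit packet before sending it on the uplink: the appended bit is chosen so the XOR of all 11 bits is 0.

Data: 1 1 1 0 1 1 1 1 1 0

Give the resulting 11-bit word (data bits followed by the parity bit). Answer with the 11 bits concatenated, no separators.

11101111100

XOR of the 10 data bits: 1⊕1⊕1⊕0⊕1⊕1⊕1⊕1⊕1⊕0 = 0
Parity bit = 0 (so all 11 bits XOR to 0).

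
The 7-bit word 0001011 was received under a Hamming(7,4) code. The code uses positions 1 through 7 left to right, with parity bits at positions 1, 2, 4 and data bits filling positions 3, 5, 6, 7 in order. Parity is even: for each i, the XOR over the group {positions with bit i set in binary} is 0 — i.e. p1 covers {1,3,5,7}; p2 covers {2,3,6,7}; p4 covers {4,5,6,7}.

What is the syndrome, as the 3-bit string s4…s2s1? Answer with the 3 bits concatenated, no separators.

101

s1 (pos 1,3,5,7): 0⊕0⊕0⊕1 = 1
s2 (pos 2,3,6,7): 0⊕0⊕1⊕1 = 0
s4 (pos 4,5,6,7): 1⊕0⊕1⊕1 = 1
Syndrome s4…s1 = 101 → error at position 5.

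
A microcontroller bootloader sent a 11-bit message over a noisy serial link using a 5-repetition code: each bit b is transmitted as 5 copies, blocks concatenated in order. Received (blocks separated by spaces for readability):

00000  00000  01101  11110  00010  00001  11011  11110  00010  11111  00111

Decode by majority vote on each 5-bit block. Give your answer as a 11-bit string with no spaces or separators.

Block 1 (00000): 0 ones → 0
Block 2 (00000): 0 ones → 0
Block 3 (01101): 3 ones → 1
Block 4 (11110): 4 ones → 1
Block 5 (00010): 1 one → 0
Block 6 (00001): 1 one → 0
Block 7 (11011): 4 ones → 1
Block 8 (11110): 4 ones → 1
Block 9 (00010): 1 one → 0
Block 10 (11111): 5 ones → 1
Block 11 (00111): 3 ones → 1

00110011011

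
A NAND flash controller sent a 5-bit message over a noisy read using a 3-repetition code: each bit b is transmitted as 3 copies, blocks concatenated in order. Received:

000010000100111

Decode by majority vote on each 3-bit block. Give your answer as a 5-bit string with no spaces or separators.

Block 1 (000): 0 ones → 0
Block 2 (010): 1 one → 0
Block 3 (000): 0 ones → 0
Block 4 (100): 1 one → 0
Block 5 (111): 3 ones → 1

00001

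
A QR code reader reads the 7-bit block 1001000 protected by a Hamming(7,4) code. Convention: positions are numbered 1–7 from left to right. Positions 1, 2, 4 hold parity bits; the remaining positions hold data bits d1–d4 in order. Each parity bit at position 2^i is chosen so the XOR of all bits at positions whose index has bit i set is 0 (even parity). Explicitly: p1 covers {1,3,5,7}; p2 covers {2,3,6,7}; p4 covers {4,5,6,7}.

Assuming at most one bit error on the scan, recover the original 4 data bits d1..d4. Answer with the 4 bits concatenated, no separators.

s1 (pos 1,3,5,7): 1⊕0⊕0⊕0 = 1
s2 (pos 2,3,6,7): 0⊕0⊕0⊕0 = 0
s4 (pos 4,5,6,7): 1⊕0⊕0⊕0 = 1
Syndrome s4…s1 = 101 → error at position 5.
Flip position 5: 1001000 → 1001100
Read data bits from positions 3,5,6,7: 0100

0100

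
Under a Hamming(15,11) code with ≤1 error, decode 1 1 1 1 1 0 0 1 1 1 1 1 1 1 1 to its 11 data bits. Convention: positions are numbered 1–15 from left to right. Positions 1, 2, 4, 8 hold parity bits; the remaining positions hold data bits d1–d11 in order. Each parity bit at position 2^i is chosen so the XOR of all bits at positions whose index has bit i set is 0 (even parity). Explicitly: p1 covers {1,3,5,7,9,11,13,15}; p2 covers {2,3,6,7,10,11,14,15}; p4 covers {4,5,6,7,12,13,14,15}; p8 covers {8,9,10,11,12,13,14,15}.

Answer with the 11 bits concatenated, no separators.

s1 (pos 1,3,5,7,9,11,13,15): 1⊕1⊕1⊕0⊕1⊕1⊕1⊕1 = 1
s2 (pos 2,3,6,7,10,11,14,15): 1⊕1⊕0⊕0⊕1⊕1⊕1⊕1 = 0
s4 (pos 4,5,6,7,12,13,14,15): 1⊕1⊕0⊕0⊕1⊕1⊕1⊕1 = 0
s8 (pos 8,9,10,11,12,13,14,15): 1⊕1⊕1⊕1⊕1⊕1⊕1⊕1 = 0
Syndrome s8…s1 = 0001 → error at position 1.
Flip position 1: 111110011111111 → 011110011111111
Read data bits from positions 3,5,6,7,9,10,11,12,13,14,15: 11001111111

11001111111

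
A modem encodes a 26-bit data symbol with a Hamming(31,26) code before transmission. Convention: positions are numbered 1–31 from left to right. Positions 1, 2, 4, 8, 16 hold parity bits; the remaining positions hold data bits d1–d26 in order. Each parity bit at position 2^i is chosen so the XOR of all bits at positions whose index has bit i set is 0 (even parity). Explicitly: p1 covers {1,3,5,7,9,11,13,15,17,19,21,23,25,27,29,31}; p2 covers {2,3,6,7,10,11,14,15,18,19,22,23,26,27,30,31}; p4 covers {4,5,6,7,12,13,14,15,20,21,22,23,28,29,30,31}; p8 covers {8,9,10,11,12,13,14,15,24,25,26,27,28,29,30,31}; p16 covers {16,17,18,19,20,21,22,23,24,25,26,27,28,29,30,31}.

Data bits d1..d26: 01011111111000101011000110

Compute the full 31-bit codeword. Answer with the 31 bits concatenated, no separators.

0100101111111110000101011000110

Place data at non-parity positions: p1 p2 0 p4 1 0 1 p8 1 1 1 1 1 1 1 p16 0 0 0 1 0 1 0 1 1 0 0 0 1 1 0
p1 (pos 1,3,5,7,9,11,13,15,17,19,21,23,25,27,29,31): XOR of data positions = 0⊕1⊕1⊕1⊕1⊕1⊕1⊕0⊕0⊕0⊕0⊕1⊕0⊕1⊕0 = 0
p2 (pos 2,3,6,7,10,11,14,15,18,19,22,23,26,27,30,31): XOR of data positions = 0⊕0⊕1⊕1⊕1⊕1⊕1⊕0⊕0⊕1⊕0⊕0⊕0⊕1⊕0 = 1
p4 (pos 4,5,6,7,12,13,14,15,20,21,22,23,28,29,30,31): XOR of data positions = 1⊕0⊕1⊕1⊕1⊕1⊕1⊕1⊕0⊕1⊕0⊕0⊕1⊕1⊕0 = 0
p8 (pos 8,9,10,11,12,13,14,15,24,25,26,27,28,29,30,31): XOR of data positions = 1⊕1⊕1⊕1⊕1⊕1⊕1⊕1⊕1⊕0⊕0⊕0⊕1⊕1⊕0 = 1
p16 (pos 16,17,18,19,20,21,22,23,24,25,26,27,28,29,30,31): XOR of data positions = 0⊕0⊕0⊕1⊕0⊕1⊕0⊕1⊕1⊕0⊕0⊕0⊕1⊕1⊕0 = 0
Codeword: 0100101111111110000101011000110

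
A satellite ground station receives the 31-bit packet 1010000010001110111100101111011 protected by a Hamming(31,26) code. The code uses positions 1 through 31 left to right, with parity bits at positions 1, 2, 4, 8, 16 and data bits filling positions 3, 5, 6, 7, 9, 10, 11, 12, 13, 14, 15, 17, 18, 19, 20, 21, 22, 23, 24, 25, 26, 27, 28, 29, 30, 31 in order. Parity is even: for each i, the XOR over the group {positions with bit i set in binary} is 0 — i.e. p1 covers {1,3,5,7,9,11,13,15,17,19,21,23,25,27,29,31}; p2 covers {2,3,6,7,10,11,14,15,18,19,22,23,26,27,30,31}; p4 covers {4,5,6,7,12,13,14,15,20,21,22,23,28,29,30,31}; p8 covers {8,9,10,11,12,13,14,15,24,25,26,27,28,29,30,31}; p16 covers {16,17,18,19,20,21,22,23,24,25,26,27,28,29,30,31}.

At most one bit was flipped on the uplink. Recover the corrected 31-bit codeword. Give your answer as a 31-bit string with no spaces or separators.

s1 (pos 1,3,5,7,9,11,13,15,17,19,21,23,25,27,29,31): 1⊕1⊕0⊕0⊕1⊕0⊕1⊕1⊕1⊕1⊕0⊕1⊕1⊕1⊕0⊕1 = 1
s2 (pos 2,3,6,7,10,11,14,15,18,19,22,23,26,27,30,31): 0⊕1⊕0⊕0⊕0⊕0⊕1⊕1⊕1⊕1⊕0⊕1⊕1⊕1⊕1⊕1 = 0
s4 (pos 4,5,6,7,12,13,14,15,20,21,22,23,28,29,30,31): 0⊕0⊕0⊕0⊕0⊕1⊕1⊕1⊕1⊕0⊕0⊕1⊕1⊕0⊕1⊕1 = 0
s8 (pos 8,9,10,11,12,13,14,15,24,25,26,27,28,29,30,31): 0⊕1⊕0⊕0⊕0⊕1⊕1⊕1⊕0⊕1⊕1⊕1⊕1⊕0⊕1⊕1 = 0
s16 (pos 16,17,18,19,20,21,22,23,24,25,26,27,28,29,30,31): 0⊕1⊕1⊕1⊕1⊕0⊕0⊕1⊕0⊕1⊕1⊕1⊕1⊕0⊕1⊕1 = 1
Syndrome s16…s1 = 10001 → error at position 17.
Flip position 17: 1010000010001110111100101111011 → 1010000010001110011100101111011

1010000010001110011100101111011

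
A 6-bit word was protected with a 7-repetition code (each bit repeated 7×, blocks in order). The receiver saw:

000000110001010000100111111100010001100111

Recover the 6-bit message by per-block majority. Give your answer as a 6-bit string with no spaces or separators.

000101

Block 1 (0000001): 1 one → 0
Block 2 (1000101): 3 ones → 0
Block 3 (0000100): 1 one → 0
Block 4 (1111111): 7 ones → 1
Block 5 (0001000): 1 one → 0
Block 6 (1100111): 5 ones → 1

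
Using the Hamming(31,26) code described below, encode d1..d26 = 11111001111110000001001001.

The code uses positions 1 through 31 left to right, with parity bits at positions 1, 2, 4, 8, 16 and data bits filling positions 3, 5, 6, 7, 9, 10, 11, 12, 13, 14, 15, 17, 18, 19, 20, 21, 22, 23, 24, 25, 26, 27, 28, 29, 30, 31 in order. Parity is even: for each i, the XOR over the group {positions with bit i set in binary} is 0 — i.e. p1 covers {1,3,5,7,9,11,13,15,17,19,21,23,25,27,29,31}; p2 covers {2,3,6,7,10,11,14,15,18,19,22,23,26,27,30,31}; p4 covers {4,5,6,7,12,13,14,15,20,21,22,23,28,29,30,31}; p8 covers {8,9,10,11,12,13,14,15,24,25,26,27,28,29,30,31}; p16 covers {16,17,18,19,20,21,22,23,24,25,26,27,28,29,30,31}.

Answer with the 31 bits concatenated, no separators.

Place data at non-parity positions: p1 p2 1 p4 1 1 1 p8 1 0 0 1 1 1 1 p16 1 1 0 0 0 0 0 0 1 0 0 1 0 0 1
p1 (pos 1,3,5,7,9,11,13,15,17,19,21,23,25,27,29,31): XOR of data positions = 1⊕1⊕1⊕1⊕0⊕1⊕1⊕1⊕0⊕0⊕0⊕1⊕0⊕0⊕1 = 1
p2 (pos 2,3,6,7,10,11,14,15,18,19,22,23,26,27,30,31): XOR of data positions = 1⊕1⊕1⊕0⊕0⊕1⊕1⊕1⊕0⊕0⊕0⊕0⊕0⊕0⊕1 = 1
p4 (pos 4,5,6,7,12,13,14,15,20,21,22,23,28,29,30,31): XOR of data positions = 1⊕1⊕1⊕1⊕1⊕1⊕1⊕0⊕0⊕0⊕0⊕1⊕0⊕0⊕1 = 1
p8 (pos 8,9,10,11,12,13,14,15,24,25,26,27,28,29,30,31): XOR of data positions = 1⊕0⊕0⊕1⊕1⊕1⊕1⊕0⊕1⊕0⊕0⊕1⊕0⊕0⊕1 = 0
p16 (pos 16,17,18,19,20,21,22,23,24,25,26,27,28,29,30,31): XOR of data positions = 1⊕1⊕0⊕0⊕0⊕0⊕0⊕0⊕1⊕0⊕0⊕1⊕0⊕0⊕1 = 1
Codeword: 1111111010011111110000001001001

1111111010011111110000001001001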